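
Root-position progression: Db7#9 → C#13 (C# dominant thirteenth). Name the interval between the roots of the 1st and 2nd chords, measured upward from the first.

The roots are Db and C#.
From Db to C#: 12 semitones over a seventh = augmented.

augmented seventh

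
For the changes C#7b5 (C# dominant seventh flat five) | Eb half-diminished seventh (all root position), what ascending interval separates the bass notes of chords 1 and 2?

diminished 3rd

The roots are C# and Eb.
From C# to Eb: 2 semitones over a third = diminished.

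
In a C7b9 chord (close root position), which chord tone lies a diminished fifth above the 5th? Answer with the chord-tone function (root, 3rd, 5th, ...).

Spelling the chord: C, E, G, Bb, Db.
The 5th is G. A diminished fifth above G is Db.
Db is the chord's 9th.

9th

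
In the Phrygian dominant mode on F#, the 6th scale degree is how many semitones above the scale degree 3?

The scale is F# G A# B C# D E.
A# up to D is a diminished fourth — 4 semitones.

4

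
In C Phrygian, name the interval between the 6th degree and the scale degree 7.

major 2nd

C phrygian: C D♭ E♭ F G A♭ B♭.
So we need the interval from A♭ up to B♭.
Counting 2 letters and 2 half steps from A♭ gives a major second.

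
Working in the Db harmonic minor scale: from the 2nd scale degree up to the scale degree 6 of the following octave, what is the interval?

diminished twelfth

The scale runs Db Eb Fb Gb Ab Bbb C.
That puts Eb below Bbb.
From Eb to Bbb: 18 semitones over a twelfth = diminished.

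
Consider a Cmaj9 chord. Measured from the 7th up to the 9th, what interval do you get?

The chord tones of Cmaj9 (C major ninth) are C, E, G, B, D.
So we need the interval from B up to D.
From B to D: 3 semitones over a third = minor.

m3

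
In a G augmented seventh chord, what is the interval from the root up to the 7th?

minor 7th

G7#5 is spelled G-B-D#-F.
That puts G below F.
7 letter names make it a seventh; at 10 semitones (a half step narrower than major) the quality is minor.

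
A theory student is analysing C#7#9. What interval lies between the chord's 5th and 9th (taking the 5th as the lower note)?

augmented fifth

The chord tones of C#7#9 (C# dominant seventh sharp nine) are C#–E#–G#–B–D##.
The 5th is G# and the 9th is D##.
G# up to D## is 8 semitones, a half step wider than a perfect fifth, so the interval is augmented.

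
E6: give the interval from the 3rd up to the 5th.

E major sixth is spelled E G♯ B C♯.
That puts G♯ below B.
G♯ up to B is 3 semitones, a half step narrower than a major third, so the interval is minor.

minor 3rd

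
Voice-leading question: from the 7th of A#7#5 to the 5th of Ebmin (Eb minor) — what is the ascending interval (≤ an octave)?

The 7th of A#7#5 is G#; the 5th of Ebmin (Eb minor) is Bb.
From G# to Bb: 2 semitones over a third = diminished.

diminished third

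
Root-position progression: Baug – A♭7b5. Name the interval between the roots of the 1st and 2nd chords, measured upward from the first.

The roots are B and A♭.
7 letter names make it a seventh; at 9 semitones (a whole step narrower than major) the quality is diminished.

diminished seventh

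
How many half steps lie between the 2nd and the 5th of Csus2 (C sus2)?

5

Csus2 (C sus2) is spelled C, D, G.
D to G is a perfect fourth: 5 semitones.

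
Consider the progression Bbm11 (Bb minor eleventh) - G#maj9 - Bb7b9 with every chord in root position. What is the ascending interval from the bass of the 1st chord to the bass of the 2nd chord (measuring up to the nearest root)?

augmented sixth

The roots are Bb and G#.
From Bb to G#: 10 semitones over a sixth = augmented.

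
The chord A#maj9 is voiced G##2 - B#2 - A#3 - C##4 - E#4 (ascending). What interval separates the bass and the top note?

m13

The outer voices are G##2 and E#4.
13 letter names make it a thirteenth; at 20 semitones (a half step narrower than major) the quality is minor.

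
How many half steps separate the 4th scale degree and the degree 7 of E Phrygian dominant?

5

The scale is E F G# A B C D.
A up to D is a perfect fourth — 5 semitones.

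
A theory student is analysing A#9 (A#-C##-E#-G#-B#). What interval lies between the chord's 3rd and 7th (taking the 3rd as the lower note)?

diminished fifth

So we need the interval from C## up to G#.
From C## to G#: 6 semitones over a fifth = diminished.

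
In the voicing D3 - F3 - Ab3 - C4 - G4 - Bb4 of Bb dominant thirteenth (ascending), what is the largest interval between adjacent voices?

Adjacent intervals: D3→F3 = minor third; F3→Ab3 = minor third; Ab3→C4 = major third; C4→G4 = perfect fifth; G4→Bb4 = minor third.
The largest is C4 to G4, a perfect fifth (7 semitones).

perfect fifth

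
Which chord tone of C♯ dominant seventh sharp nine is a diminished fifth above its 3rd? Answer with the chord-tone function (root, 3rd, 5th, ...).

C♯7#9 is spelled C♯–E♯–G♯–B–D𝄪.
The 3rd is E♯. A diminished fifth above E♯ is B.
B is the chord's 7th.

7th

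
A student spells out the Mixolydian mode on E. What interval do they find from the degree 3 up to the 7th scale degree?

diminished fifth

E mixolydian: E F♯ G♯ A B C♯ D.
So we need the interval from G♯ up to D.
From G♯ to D: 6 semitones over a fifth = diminished.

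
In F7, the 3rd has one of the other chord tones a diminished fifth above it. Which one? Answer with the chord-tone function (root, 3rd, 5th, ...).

7th

F7: F-A-C-Eb.
The 3rd is A. A diminished fifth above A is Eb.
Eb is the chord's 7th.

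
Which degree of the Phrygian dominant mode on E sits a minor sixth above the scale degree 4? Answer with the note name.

F

The scale is E F G# A B C D.
The scale degree 4 is A; a minor sixth above that is F — scale degree 2.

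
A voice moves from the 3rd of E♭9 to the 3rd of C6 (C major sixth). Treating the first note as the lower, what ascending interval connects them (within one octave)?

M6

E♭9 has G as its 3rd, and C6 (C major sixth) has E as its 3rd.
Counting 6 letters and 9 half steps from G gives a major sixth.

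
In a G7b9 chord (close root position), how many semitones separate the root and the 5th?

G dominant seventh flat nine: G-B-D-F-A♭.
G to D is a perfect fifth: 7 semitones.

7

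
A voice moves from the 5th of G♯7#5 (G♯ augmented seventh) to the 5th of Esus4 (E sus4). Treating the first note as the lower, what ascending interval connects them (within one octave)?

G♯7#5 (G♯ augmented seventh) has D𝄪 as its 5th, and Esus4 (E sus4) has B as its 5th.
From D𝄪 to B: 7 semitones over a sixth = diminished.

diminished sixth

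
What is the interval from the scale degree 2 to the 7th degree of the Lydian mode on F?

Spelling the Lydian mode on F: F G A B C D E.
The scale degree 2 is G and the 7th degree is E.
Counting 6 letters and 9 half steps from G gives a major sixth.

major sixth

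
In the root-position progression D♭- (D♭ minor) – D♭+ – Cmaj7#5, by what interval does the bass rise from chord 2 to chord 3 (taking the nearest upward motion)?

The roots are D♭ and C.
D♭ up to C spans 7 letter names and 11 semitones — a major seventh.

M7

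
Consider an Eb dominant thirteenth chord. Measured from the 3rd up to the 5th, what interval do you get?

minor third

Spelling the chord: Eb G Bb Db F C.
So we need the interval from G up to Bb.
From G to Bb: 3 semitones over a third = minor.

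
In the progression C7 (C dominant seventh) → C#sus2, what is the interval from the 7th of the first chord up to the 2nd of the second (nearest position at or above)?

A3

C7 (C dominant seventh) has Bb as its 7th, and C#sus2 has D# as its 2nd.
Bb up to D# is 5 semitones, a half step wider than a major third, so the interval is augmented.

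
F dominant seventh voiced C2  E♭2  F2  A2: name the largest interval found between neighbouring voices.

major third

Adjacent intervals: C2→E♭2 = minor third; E♭2→F2 = major second; F2→A2 = major third.
The largest is F2 to A2, a major third (4 semitones).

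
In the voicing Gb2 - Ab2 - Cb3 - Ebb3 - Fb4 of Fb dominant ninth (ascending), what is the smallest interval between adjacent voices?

Adjacent intervals: Gb2→Ab2 = major second; Ab2→Cb3 = minor third; Cb3→Ebb3 = minor third; Ebb3→Fb4 = major ninth.
The smallest is Gb2 to Ab2, a major second (2 semitones).

major 2nd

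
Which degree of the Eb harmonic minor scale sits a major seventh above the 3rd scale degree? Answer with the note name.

F

The scale is Eb F Gb Ab Bb Cb D.
The 3rd scale degree is Gb; a major seventh above that is F — scale degree 2.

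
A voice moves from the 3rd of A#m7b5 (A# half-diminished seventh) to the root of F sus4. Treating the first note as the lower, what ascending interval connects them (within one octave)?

The 3rd of A#m7b5 (A# half-diminished seventh) is C#; the root of F sus4 is F.
From C# to F: 4 semitones over a fourth = diminished.

diminished 4th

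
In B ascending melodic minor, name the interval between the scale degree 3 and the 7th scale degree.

B melodic minor: B C♯ D E F♯ G♯ A♯.
The scale degree 3 is D and the 7th degree is A♯.
5 letter names make it a fifth; at 8 semitones (a half step wider than perfect) the quality is augmented.

A5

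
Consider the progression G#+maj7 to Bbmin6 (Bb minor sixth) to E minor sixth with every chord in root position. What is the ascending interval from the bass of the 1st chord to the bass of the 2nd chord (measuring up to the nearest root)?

The roots are G# and Bb.
3 letter names make it a third; at 2 semitones (a whole step narrower than major) the quality is diminished.

d3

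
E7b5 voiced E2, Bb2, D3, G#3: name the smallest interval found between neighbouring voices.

major third

Adjacent intervals: E2→Bb2 = diminished fifth; Bb2→D3 = major third; D3→G#3 = augmented fourth.
The smallest is Bb2 to D3, a major third (4 semitones).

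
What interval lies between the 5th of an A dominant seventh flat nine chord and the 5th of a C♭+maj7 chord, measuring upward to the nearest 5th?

minor third

The 5th of A dominant seventh flat nine is E; the 5th of C♭+maj7 is G.
E up to G is 3 semitones, a half step narrower than a major third, so the interval is minor.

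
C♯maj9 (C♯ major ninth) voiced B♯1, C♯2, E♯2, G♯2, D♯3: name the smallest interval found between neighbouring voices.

m2

Adjacent intervals: B♯1→C♯2 = minor second; C♯2→E♯2 = major third; E♯2→G♯2 = minor third; G♯2→D♯3 = perfect fifth.
The smallest is B♯1 to C♯2, a minor second (1 semitone).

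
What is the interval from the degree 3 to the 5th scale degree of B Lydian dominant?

minor third

B lydian dominant: B C# D# E# F# G# A.
Degree 3 = D#; scale degree 5 = F#.
D# up to F# is 3 semitones, a half step narrower than a major third, so the interval is minor.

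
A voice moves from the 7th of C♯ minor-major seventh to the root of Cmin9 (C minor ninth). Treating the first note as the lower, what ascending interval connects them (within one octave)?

C♯ minor-major seventh has B♯ as its 7th, and Cmin9 (C minor ninth) has C as its root.
2 letter names make it a second; at 0 semitones (a whole step narrower than major) the quality is diminished.

d2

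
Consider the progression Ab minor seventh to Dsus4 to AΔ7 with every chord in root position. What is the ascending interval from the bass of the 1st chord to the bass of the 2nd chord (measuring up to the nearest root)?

augmented fourth

The roots are Ab and D.
4 letter names make it a fourth; at 6 semitones (a half step wider than perfect) the quality is augmented.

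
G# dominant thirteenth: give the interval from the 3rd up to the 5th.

minor third

Spelling the chord: G#, B#, D#, F#, A#, E#.
3rd = B#; 5th = D#.
From B# to D#: 3 semitones over a third = minor.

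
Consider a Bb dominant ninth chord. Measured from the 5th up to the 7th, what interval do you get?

minor third

The chord tones of Bb9 (Bb dominant ninth) are Bb–D–F–Ab–C.
So we need the interval from F up to Ab.
From F to Ab: 3 semitones over a third = minor.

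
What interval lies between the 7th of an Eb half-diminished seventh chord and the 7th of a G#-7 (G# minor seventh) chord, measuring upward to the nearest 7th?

A3

The 7th of Eb half-diminished seventh is Db; the 7th of G#-7 (G# minor seventh) is F#.
From Db to F#: 5 semitones over a third = augmented.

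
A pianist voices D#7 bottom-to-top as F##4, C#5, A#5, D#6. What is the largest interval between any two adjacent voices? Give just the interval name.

major sixth

Adjacent intervals: F##4→C#5 = diminished fifth; C#5→A#5 = major sixth; A#5→D#6 = perfect fourth.
The largest is C#5 to A#5, a major sixth (9 semitones).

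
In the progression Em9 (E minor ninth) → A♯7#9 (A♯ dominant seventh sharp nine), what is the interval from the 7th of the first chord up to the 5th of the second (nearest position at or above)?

augmented second

Em9 (E minor ninth) has D as its 7th, and A♯7#9 (A♯ dominant seventh sharp nine) has E♯ as its 5th.
2 letter names make it a second; at 3 semitones (a half step wider than major) the quality is augmented.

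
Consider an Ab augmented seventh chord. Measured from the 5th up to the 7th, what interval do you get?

The chord tones of Ab+7 (Ab augmented seventh) are Ab, C, E, Gb.
That puts E below Gb.
From E to Gb: 2 semitones over a third = diminished.

diminished third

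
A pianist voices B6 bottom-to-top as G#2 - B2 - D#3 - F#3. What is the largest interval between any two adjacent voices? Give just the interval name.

Adjacent intervals: G#2→B2 = minor third; B2→D#3 = major third; D#3→F#3 = minor third.
The largest is B2 to D#3, a major third (4 semitones).

M3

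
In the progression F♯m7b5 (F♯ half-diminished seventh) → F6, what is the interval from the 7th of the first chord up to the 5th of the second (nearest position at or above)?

F♯m7b5 (F♯ half-diminished seventh) has E as its 7th, and F6 has C as its 5th.
From E to C: 8 semitones over a sixth = minor.

minor sixth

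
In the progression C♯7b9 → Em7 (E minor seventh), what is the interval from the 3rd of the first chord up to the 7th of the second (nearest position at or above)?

The 3rd of C♯7b9 is E♯; the 7th of Em7 (E minor seventh) is D.
7 letter names make it a seventh; at 9 semitones (a whole step narrower than major) the quality is diminished.

d7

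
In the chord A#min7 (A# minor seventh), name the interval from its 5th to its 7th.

A# minor seventh is spelled A# C# E# G#.
5th = E#; 7th = G#.
E# up to G# is 3 semitones, a half step narrower than a major third, so the interval is minor.

minor 3rd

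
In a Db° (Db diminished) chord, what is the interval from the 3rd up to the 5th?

minor 3rd

Spelling the chord: Db Fb Abb.
So we need the interval from Fb up to Abb.
3 letter names make it a third; at 3 semitones (a half step narrower than major) the quality is minor.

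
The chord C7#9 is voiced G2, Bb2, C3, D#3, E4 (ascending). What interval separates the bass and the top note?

major thirteenth

The outer voices are G2 and E4.
From G to E is 21 semitones, exactly the major thirteenth.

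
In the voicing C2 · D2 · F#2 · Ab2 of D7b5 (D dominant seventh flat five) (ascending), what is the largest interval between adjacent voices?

Adjacent intervals: C2→D2 = major second; D2→F#2 = major third; F#2→Ab2 = diminished third.
The largest is D2 to F#2, a major third (4 semitones).

M3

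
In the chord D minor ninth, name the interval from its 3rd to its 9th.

D minor ninth is spelled D–F–A–C–E.
That puts F below E.
F up to E spans 7 letter names and 11 semitones — a major seventh.

major 7th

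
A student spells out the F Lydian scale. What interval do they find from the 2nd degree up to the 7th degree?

Spelling the F Lydian scale: F G A B C D E.
That puts G below E.
Counting 6 letters and 9 half steps from G gives a major sixth.

major sixth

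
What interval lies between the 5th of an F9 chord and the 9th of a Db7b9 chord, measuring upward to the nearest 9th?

F9 has C as its 5th, and Db7b9 has Ebb as its 9th.
From C to Ebb: 2 semitones over a third = diminished.

diminished third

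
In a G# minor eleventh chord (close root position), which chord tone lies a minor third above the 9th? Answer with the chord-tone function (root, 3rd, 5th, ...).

11th

Spelling the chord: G#, B, D#, F#, A#, C#.
The 9th is A#. A minor third above A# is C#.
C# is the chord's 11th.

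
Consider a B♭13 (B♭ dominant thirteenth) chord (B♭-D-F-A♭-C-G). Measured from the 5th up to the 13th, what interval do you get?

So we need the interval from F up to G.
F up to G spans 9 letter names and 14 semitones — a major ninth.

major 9th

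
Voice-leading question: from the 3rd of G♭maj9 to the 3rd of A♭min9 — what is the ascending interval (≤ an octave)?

minor second

G♭maj9 has B♭ as its 3rd, and A♭min9 has C♭ as its 3rd.
2 letter names make it a second; at 1 semitone (a half step narrower than major) the quality is minor.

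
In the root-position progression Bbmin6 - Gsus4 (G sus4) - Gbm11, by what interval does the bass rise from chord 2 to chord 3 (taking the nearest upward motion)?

The roots are G and Gb.
8 letter names make it an octave; at 11 semitones (a half step narrower than perfect) the quality is diminished.

diminished 8th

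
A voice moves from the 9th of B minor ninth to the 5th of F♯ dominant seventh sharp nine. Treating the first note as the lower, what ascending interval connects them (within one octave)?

perfect unison

B minor ninth has C♯ as its 9th, and F♯ dominant seventh sharp nine has C♯ as its 5th.
From C♯ to C♯ is 0 semitones, exactly the perfect unison.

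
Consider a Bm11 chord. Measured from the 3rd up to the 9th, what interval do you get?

M7

Bm11 is spelled B D F# A C# E.
That puts D below C#.
Counting 7 letters and 11 half steps from D gives a major seventh.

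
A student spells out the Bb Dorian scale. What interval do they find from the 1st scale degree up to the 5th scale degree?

Bb dorian: Bb C Db Eb F G Ab.
The 1st scale degree is Bb and the scale degree 5 is F.
Bb up to F spans 5 letter names and 7 semitones — a perfect fifth.

P5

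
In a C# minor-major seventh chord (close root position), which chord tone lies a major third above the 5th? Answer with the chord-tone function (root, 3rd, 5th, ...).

The chord tones of C#mM7 (C# minor-major seventh) are C#, E, G#, B#.
The 5th is G#. A major third above G# is B#.
B# is the chord's 7th.

7th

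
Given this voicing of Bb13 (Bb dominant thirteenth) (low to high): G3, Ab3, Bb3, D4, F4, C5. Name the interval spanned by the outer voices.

perfect 11th

The outer voices are G3 and C5.
From G to C is 17 semitones, exactly the perfect eleventh.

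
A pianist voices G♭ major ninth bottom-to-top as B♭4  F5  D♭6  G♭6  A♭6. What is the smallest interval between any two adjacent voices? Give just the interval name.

Adjacent intervals: B♭4→F5 = perfect fifth; F5→D♭6 = minor sixth; D♭6→G♭6 = perfect fourth; G♭6→A♭6 = major second.
The smallest is G♭6 to A♭6, a major second (2 semitones).

major second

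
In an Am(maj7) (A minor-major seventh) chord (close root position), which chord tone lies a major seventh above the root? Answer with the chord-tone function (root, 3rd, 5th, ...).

7th

A minor-major seventh: A-C-E-G#.
The root is A. A major seventh above A is G#.
G# is the chord's 7th.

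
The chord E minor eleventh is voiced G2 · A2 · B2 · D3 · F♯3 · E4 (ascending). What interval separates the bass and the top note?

major 13th

The outer voices are G2 and E4.
Counting 13 letters and 21 half steps from G gives a major thirteenth.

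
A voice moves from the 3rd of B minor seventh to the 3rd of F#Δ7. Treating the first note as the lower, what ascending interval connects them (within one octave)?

augmented fifth

The 3rd of B minor seventh is D; the 3rd of F#Δ7 is A#.
5 letter names make it a fifth; at 8 semitones (a half step wider than perfect) the quality is augmented.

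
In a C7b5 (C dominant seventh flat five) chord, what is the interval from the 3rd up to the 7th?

Spelling the chord: C-E-G♭-B♭.
3rd = E; 7th = B♭.
E up to B♭ is 6 semitones, a half step narrower than a perfect fifth, so the interval is diminished.
That tritone between 3rd and 7th is what gives the dominant seventh its pull toward resolution.

diminished fifth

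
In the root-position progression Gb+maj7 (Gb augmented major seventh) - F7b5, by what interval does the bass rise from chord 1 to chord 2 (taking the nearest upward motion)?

major seventh

The roots are Gb and F.
From Gb to F is 11 semitones, exactly the major seventh.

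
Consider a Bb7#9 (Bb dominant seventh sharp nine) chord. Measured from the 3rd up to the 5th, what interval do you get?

Bb7#9 (Bb dominant seventh sharp nine): Bb-D-F-Ab-C#.
So we need the interval from D up to F.
D up to F is 3 semitones, a half step narrower than a major third, so the interval is minor.

minor third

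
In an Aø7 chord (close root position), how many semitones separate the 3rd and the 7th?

Spelling the chord: A C E♭ G.
C to G is a perfect fifth: 7 semitones.

7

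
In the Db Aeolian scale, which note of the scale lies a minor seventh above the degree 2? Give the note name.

Db

The scale is Db Eb Fb Gb Ab Bbb Cb.
The degree 2 is Eb; a minor seventh above that is Db — scale degree 1.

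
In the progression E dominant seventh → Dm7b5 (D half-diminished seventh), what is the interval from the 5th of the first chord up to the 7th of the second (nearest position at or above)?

minor 2nd

The 5th of E dominant seventh is B; the 7th of Dm7b5 (D half-diminished seventh) is C.
2 letter names make it a second; at 1 semitone (a half step narrower than major) the quality is minor.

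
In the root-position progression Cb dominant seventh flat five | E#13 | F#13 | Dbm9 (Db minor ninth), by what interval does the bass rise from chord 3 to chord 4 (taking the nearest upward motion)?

The roots are F# and Db.
From F# to Db: 7 semitones over a sixth = diminished.

diminished sixth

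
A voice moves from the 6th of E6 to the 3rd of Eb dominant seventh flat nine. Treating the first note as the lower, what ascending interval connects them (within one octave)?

The 6th of E6 is C#; the 3rd of Eb dominant seventh flat nine is G.
5 letter names make it a fifth; at 6 semitones (a half step narrower than perfect) the quality is diminished.

diminished 5th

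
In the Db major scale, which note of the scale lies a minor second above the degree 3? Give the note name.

Gb

The scale is Db Eb F Gb Ab Bb C.
The degree 3 is F; a minor second above that is Gb — scale degree 4.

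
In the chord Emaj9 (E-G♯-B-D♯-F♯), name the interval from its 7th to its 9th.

That puts D♯ below F♯.
From D♯ to F♯: 3 semitones over a third = minor.

m3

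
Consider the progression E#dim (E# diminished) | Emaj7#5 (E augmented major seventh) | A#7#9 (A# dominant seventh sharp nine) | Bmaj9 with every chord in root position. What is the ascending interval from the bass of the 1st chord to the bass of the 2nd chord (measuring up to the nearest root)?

The roots are E# and E.
E# up to E is 11 semitones, a half step narrower than a perfect octave, so the interval is diminished.

diminished 8th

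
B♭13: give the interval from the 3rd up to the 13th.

perfect eleventh

B♭ dominant thirteenth: B♭ D F A♭ C G.
The 3rd is D and the 13th is G.
D up to G spans 11 letter names and 17 semitones — a perfect eleventh.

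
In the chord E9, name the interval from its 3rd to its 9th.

Spelling the chord: E–G#–B–D–F#.
So we need the interval from G# up to F#.
From G# to F#: 10 semitones over a seventh = minor.

m7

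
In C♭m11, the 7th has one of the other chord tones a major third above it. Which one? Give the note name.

Db

The chord tones of C♭m11 are C♭–E𝄫–G♭–B𝄫–D♭–F♭.
The 7th is B𝄫. A major third above B𝄫 is D♭.
D♭ is the chord's 9th.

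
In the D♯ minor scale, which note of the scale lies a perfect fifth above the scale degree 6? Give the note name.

The scale is D♯ E♯ F♯ G♯ A♯ B C♯.
The scale degree 6 is B; a perfect fifth above that is F♯ — scale degree 3.

F#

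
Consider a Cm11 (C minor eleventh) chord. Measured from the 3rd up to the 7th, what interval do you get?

perfect 5th

Cm11: C Eb G Bb D F.
The 3rd is Eb and the 7th is Bb.
From Eb to Bb is 7 semitones, exactly the perfect fifth.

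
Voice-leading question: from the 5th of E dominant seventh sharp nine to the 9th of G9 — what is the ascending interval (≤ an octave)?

minor seventh

E dominant seventh sharp nine has B as its 5th, and G9 has A as its 9th.
B up to A is 10 semitones, a half step narrower than a major seventh, so the interval is minor.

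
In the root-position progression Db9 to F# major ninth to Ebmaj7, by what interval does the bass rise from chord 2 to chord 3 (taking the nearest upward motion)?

diminished seventh

The roots are F# and Eb.
F# up to Eb is 9 semitones, a whole step narrower than a major seventh, so the interval is diminished.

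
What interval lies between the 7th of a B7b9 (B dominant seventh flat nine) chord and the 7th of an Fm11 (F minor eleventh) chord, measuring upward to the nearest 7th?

B7b9 (B dominant seventh flat nine) has A as its 7th, and Fm11 (F minor eleventh) has Eb as its 7th.
A up to Eb is 6 semitones, a half step narrower than a perfect fifth, so the interval is diminished.

diminished fifth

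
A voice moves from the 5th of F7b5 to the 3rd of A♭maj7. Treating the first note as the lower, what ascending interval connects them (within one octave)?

augmented unison

F7b5 has C♭ as its 5th, and A♭maj7 has C as its 3rd.
C♭ up to C is 1 semitone, a half step wider than a perfect unison, so the interval is augmented.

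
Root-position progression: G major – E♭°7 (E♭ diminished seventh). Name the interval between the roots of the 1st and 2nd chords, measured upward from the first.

m6

The roots are G and E♭.
From G to E♭: 8 semitones over a sixth = minor.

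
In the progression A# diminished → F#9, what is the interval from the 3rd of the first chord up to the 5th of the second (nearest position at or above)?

A# diminished has C# as its 3rd, and F#9 has C# as its 5th.
C# up to C# spans 1 letter names and 0 semitones — a perfect unison.

P1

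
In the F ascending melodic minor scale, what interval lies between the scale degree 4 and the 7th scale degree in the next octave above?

augmented 11th

The scale runs F G A♭ B♭ C D E.
So we need the interval from B♭ up to E.
B♭ up to E is 18 semitones, a half step wider than a perfect eleventh, so the interval is augmented.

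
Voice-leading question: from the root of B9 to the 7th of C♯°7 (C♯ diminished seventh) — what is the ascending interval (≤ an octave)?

diminished octave

B9 has B as its root, and C♯°7 (C♯ diminished seventh) has B♭ as its 7th.
B up to B♭ is 11 semitones, a half step narrower than a perfect octave, so the interval is diminished.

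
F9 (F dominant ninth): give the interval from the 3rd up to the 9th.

minor seventh

F9 (F dominant ninth): F A C Eb G.
3rd = A; 9th = G.
From A to G: 10 semitones over a seventh = minor.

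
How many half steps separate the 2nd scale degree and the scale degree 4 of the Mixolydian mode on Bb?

The scale is Bb C D Eb F G Ab.
C up to Eb is a minor third — 3 semitones.

3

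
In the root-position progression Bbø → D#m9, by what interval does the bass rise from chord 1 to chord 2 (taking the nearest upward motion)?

augmented third

The roots are Bb and D#.
Bb up to D# is 5 semitones, a half step wider than a major third, so the interval is augmented.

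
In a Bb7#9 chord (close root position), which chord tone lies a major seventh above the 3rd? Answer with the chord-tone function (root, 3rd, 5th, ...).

Bb dominant seventh sharp nine is spelled Bb D F Ab C#.
The 3rd is D. A major seventh above D is C#.
C# is the chord's 9th.

9th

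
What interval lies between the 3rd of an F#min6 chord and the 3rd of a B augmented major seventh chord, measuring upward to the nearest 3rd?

augmented fourth

F#min6 has A as its 3rd, and B augmented major seventh has D# as its 3rd.
From A to D#: 6 semitones over a fourth = augmented.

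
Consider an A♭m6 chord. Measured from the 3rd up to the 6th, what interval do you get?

augmented fourth

Spelling the chord: A♭–C♭–E♭–F.
3rd = C♭; 6th = F.
4 letter names make it a fourth; at 6 semitones (a half step wider than perfect) the quality is augmented.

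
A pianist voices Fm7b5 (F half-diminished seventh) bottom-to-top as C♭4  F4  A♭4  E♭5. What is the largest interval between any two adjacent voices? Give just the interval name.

Adjacent intervals: C♭4→F4 = augmented fourth; F4→A♭4 = minor third; A♭4→E♭5 = perfect fifth.
The largest is A♭4 to E♭5, a perfect fifth (7 semitones).

perfect fifth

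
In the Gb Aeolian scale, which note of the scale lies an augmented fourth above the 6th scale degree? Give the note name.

The scale is Gb Ab Bbb Cb Db Ebb Fb.
The 6th scale degree is Ebb; an augmented fourth above that is Ab — scale degree 2.

Ab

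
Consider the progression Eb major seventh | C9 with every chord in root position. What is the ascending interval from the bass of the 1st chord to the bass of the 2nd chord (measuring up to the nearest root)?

major sixth

The roots are Eb and C.
Eb up to C spans 6 letter names and 9 semitones — a major sixth.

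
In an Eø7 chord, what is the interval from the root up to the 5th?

Spelling the chord: E-G-Bb-D.
Root = E; 5th = Bb.
E up to Bb is 6 semitones, a half step narrower than a perfect fifth, so the interval is diminished.

diminished fifth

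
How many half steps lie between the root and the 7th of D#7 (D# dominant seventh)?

D#7: D# F## A# C#.
D# to C# is a minor seventh: 10 semitones.

10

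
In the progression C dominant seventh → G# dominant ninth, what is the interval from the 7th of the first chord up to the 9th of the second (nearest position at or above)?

C dominant seventh has Bb as its 7th, and G# dominant ninth has A# as its 9th.
Bb up to A# is 12 semitones, a half step wider than a major seventh, so the interval is augmented.

augmented seventh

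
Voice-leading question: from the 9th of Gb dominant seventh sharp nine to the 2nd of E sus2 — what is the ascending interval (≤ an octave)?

Gb dominant seventh sharp nine has A as its 9th, and E sus2 has F# as its 2nd.
A up to F# spans 6 letter names and 9 semitones — a major sixth.

major 6th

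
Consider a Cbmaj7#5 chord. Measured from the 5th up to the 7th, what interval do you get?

Cbmaj7#5 (Cb augmented major seventh): Cb Eb G Bb.
5th = G; 7th = Bb.
3 letter names make it a third; at 3 semitones (a half step narrower than major) the quality is minor.

m3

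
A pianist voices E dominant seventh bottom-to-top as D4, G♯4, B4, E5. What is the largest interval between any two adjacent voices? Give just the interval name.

Adjacent intervals: D4→G♯4 = augmented fourth; G♯4→B4 = minor third; B4→E5 = perfect fourth.
The largest is D4 to G♯4, an augmented fourth (6 semitones).

augmented fourth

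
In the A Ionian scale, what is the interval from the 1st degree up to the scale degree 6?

A major: A B C# D E F# G#.
That puts A below F#.
Counting 6 letters and 9 half steps from A gives a major sixth.

major 6th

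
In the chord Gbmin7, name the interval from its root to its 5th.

perfect 5th

Gbm7 is spelled Gb-Bbb-Db-Fb.
Root = Gb; 5th = Db.
Gb up to Db spans 5 letter names and 7 semitones — a perfect fifth.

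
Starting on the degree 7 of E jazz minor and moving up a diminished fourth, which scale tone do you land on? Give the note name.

G

The scale is E F# G A B C# D#.
The degree 7 is D#; a diminished fourth above that is G — scale degree 3.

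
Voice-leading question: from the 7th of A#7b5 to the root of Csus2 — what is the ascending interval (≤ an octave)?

diminished 4th

The 7th of A#7b5 is G#; the root of Csus2 is C.
4 letter names make it a fourth; at 4 semitones (a half step narrower than perfect) the quality is diminished.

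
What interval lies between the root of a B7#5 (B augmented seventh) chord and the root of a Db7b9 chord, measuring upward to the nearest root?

d3

B7#5 (B augmented seventh) has B as its root, and Db7b9 has Db as its root.
From B to Db: 2 semitones over a third = diminished.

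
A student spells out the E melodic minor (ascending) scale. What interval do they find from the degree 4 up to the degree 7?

augmented fourth

E melodic minor: E F# G A B C# D#.
So we need the interval from A up to D#.
A up to D# is 6 semitones, a half step wider than a perfect fourth, so the interval is augmented.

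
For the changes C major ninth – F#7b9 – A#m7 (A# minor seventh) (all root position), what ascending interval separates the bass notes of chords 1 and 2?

The roots are C and F#.
4 letter names make it a fourth; at 6 semitones (a half step wider than perfect) the quality is augmented.

augmented fourth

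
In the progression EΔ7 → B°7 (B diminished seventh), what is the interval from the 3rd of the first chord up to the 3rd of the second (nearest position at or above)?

diminished fifth

EΔ7 has G♯ as its 3rd, and B°7 (B diminished seventh) has D as its 3rd.
5 letter names make it a fifth; at 6 semitones (a half step narrower than perfect) the quality is diminished.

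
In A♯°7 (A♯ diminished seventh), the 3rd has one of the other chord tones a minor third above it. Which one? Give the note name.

A♯°7 is spelled A♯–C♯–E–G.
The 3rd is C♯. A minor third above C♯ is E.
E is the chord's 5th.

E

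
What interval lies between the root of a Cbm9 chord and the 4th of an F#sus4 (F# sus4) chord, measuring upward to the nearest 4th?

Cbm9 has Cb as its root, and F#sus4 (F# sus4) has B as its 4th.
From Cb to B: 12 semitones over a seventh = augmented.

augmented seventh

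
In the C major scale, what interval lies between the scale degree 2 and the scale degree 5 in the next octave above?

Spelling the C major scale: C D E F G A B.
That puts D below G.
From D to G is 17 semitones, exactly the perfect eleventh.

perfect eleventh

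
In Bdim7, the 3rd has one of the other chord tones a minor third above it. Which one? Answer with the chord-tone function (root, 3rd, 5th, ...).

5th

B diminished seventh is spelled B D F Ab.
The 3rd is D. A minor third above D is F.
F is the chord's 5th.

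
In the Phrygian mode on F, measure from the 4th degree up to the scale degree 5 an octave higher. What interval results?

major ninth

The scale runs F G♭ A♭ B♭ C D♭ E♭.
The 4th degree is B♭ and the 5th scale degree (up an octave) is C.
From B♭ to C is 14 semitones, exactly the major ninth.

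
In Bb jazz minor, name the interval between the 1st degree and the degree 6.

Spelling Bb jazz minor: Bb C Db Eb F G A.
That puts Bb below G.
From Bb to G is 9 semitones, exactly the major sixth.

major sixth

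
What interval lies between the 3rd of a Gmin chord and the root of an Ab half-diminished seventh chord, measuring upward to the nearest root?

Gmin has Bb as its 3rd, and Ab half-diminished seventh has Ab as its root.
7 letter names make it a seventh; at 10 semitones (a half step narrower than major) the quality is minor.

minor seventh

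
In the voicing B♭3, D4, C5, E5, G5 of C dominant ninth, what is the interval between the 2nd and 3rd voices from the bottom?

Those voices are D4 and C5.
D up to C is 10 semitones, a half step narrower than a major seventh, so the interval is minor.

minor seventh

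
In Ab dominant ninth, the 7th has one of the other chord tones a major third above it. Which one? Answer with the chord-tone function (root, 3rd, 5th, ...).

Ab9: Ab, C, Eb, Gb, Bb.
The 7th is Gb. A major third above Gb is Bb.
Bb is the chord's 9th.

9th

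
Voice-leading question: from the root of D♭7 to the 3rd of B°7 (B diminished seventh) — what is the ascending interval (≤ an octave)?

augmented unison

D♭7 has D♭ as its root, and B°7 (B diminished seventh) has D as its 3rd.
D♭ up to D is 1 semitone, a half step wider than a perfect unison, so the interval is augmented.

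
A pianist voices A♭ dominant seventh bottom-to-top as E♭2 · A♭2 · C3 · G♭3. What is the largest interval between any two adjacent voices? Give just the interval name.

Adjacent intervals: E♭2→A♭2 = perfect fourth; A♭2→C3 = major third; C3→G♭3 = diminished fifth.
The largest is C3 to G♭3, a diminished fifth (6 semitones).

diminished 5th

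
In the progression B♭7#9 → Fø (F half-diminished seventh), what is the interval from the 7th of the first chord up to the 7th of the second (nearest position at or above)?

B♭7#9 has A♭ as its 7th, and Fø (F half-diminished seventh) has E♭ as its 7th.
Counting 5 letters and 7 half steps from A♭ gives a perfect fifth.

perfect 5th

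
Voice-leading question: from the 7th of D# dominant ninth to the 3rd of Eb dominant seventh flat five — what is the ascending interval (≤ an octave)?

The 7th of D# dominant ninth is C#; the 3rd of Eb dominant seventh flat five is G.
5 letter names make it a fifth; at 6 semitones (a half step narrower than perfect) the quality is diminished.

diminished fifth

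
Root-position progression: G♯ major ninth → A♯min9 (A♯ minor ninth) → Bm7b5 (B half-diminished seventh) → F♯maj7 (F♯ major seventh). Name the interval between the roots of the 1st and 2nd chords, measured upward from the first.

M2

The roots are G♯ and A♯.
G♯ up to A♯ spans 2 letter names and 2 semitones — a major second.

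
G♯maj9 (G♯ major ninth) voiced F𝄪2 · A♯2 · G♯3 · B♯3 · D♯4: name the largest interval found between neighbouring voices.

minor seventh

Adjacent intervals: F𝄪2→A♯2 = minor third; A♯2→G♯3 = minor seventh; G♯3→B♯3 = major third; B♯3→D♯4 = minor third.
The largest is A♯2 to G♯3, a minor seventh (10 semitones).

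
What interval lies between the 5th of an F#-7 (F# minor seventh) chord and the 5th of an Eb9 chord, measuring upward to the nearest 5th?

diminished seventh

F#-7 (F# minor seventh) has C# as its 5th, and Eb9 has Bb as its 5th.
C# up to Bb is 9 semitones, a whole step narrower than a major seventh, so the interval is diminished.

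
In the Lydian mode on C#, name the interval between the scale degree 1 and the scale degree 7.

Spelling the Lydian mode on C#: C# D# E# F## G# A# B#.
Scale degree 1 = C#; 7th degree = B#.
C# up to B# spans 7 letter names and 11 semitones — a major seventh.

M7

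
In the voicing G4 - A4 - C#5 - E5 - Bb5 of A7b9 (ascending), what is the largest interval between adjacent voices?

diminished 5th

Adjacent intervals: G4→A4 = major second; A4→C#5 = major third; C#5→E5 = minor third; E5→Bb5 = diminished fifth.
The largest is E5 to Bb5, a diminished fifth (6 semitones).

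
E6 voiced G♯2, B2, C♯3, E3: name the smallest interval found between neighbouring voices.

major 2nd

Adjacent intervals: G♯2→B2 = minor third; B2→C♯3 = major second; C♯3→E3 = minor third.
The smallest is B2 to C♯3, a major second (2 semitones).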